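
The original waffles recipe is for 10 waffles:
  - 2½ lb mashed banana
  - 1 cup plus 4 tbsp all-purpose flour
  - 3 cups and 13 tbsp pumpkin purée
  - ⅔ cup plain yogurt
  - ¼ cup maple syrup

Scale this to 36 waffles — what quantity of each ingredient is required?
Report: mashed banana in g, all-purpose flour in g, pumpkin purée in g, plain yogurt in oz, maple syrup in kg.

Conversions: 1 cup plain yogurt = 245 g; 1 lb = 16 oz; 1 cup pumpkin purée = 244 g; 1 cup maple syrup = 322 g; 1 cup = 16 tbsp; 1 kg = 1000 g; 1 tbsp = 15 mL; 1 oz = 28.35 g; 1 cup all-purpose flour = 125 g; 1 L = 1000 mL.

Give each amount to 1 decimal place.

Scaling factor: 36/10 = 18/5 = 3.6.
mashed banana: 2.5 lb × 18/5 × 16 oz/lb × 28.35 g/oz = 4082.4 g
all-purpose flour: (1 cup + 4 tbsp = 1.25 cup) × 18/5 × 125 g/cup = 562.5 g
pumpkin purée: (3 cup + 13 tbsp = 3.8125 cup) × 18/5 × 244 g/cup = 3348.9 g
plain yogurt: 2/3 cup × 18/5 × 245 g/cup ÷ 28.35 g/oz ≈ 20.7 oz
maple syrup: 0.25 cup × 18/5 × 322 g/cup ÷ 1000 g/kg ≈ 0.3 kg

mashed banana: 4082.4 g; all-purpose flour: 562.5 g; pumpkin purée: 3348.9 g; plain yogurt: 20.7 oz; maple syrup: 0.3 kg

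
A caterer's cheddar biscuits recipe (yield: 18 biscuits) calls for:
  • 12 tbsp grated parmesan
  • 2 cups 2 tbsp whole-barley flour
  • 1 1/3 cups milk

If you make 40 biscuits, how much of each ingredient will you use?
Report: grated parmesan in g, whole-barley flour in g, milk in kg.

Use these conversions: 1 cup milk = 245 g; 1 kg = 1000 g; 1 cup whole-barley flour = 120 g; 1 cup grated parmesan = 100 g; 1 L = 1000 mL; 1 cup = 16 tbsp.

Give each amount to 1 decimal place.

grated parmesan: 166.7 g; whole-barley flour: 566.7 g; milk: 0.7 kg

Scaling factor: 40/18 = 20/9.
grated parmesan: 12 tbsp × 20/9 ÷ 16 tbsp/cup × 100 g/cup ≈ 166.7 g
whole-barley flour: (2 cup + 2 tbsp = 2.125 cup) × 20/9 × 120 g/cup ≈ 566.7 g
milk: 4/3 cup × 20/9 × 245 g/cup ÷ 1000 g/kg ≈ 0.7 kg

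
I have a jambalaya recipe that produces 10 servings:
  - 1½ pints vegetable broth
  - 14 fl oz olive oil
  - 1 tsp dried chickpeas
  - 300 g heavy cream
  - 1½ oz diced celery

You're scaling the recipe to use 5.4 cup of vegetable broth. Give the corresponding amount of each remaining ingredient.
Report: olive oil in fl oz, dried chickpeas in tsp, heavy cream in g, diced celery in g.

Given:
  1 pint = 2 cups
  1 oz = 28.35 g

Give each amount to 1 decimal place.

olive oil: 25.2 fl oz; dried chickpeas: 1.8 tsp; heavy cream: 540.0 g; diced celery: 76.5 g

The original recipe has 3 cup of vegetable broth, so the scaling factor is 5.4 ÷ 3 = 9/5 = 1.8.
olive oil: 14 fl oz × 9/5 = 25.2 fl oz
dried chickpeas: 1 tsp × 9/5 = 1.8 tsp
heavy cream: 300 g × 9/5 = 540.0 g
diced celery: 1.5 oz × 9/5 × 28.35 g/oz ≈ 76.5 g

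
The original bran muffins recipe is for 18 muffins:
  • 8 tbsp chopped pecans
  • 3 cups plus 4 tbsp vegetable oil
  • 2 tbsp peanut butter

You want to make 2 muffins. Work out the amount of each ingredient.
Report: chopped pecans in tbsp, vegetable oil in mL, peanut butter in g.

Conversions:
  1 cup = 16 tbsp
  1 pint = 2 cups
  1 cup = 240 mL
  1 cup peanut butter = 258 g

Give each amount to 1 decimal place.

chopped pecans: 0.9 tbsp; vegetable oil: 86.7 mL; peanut butter: 3.6 g

Scaling factor: 2/18 = 1/9.
chopped pecans: 8 tbsp × 1/9 ≈ 0.9 tbsp
vegetable oil: (3 cup + 4 tbsp = 3.25 cup) × 1/9 × 240 mL/cup ≈ 86.7 mL
peanut butter: 2 tbsp × 1/9 ÷ 16 tbsp/cup × 258 g/cup ≈ 3.6 g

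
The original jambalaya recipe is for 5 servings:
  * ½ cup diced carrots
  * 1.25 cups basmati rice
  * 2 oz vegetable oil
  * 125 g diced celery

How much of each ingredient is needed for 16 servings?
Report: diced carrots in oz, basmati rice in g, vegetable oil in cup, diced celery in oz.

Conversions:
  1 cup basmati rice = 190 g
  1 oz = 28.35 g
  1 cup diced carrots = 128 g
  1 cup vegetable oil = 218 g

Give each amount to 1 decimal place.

diced carrots: 7.2 oz; basmati rice: 760.0 g; vegetable oil: 0.8 cup; diced celery: 14.1 oz

Scaling factor: 16/5 = 3.2.
diced carrots: 0.5 cup × 16/5 × 128 g/cup ÷ 28.35 g/oz ≈ 7.2 oz
basmati rice: 1.25 cup × 16/5 × 190 g/cup = 760.0 g
vegetable oil: 2 oz × 16/5 × 28.35 g/oz ÷ 218 g/cup ≈ 0.8 cup
diced celery: 125 g × 16/5 ÷ 28.35 g/oz ≈ 14.1 oz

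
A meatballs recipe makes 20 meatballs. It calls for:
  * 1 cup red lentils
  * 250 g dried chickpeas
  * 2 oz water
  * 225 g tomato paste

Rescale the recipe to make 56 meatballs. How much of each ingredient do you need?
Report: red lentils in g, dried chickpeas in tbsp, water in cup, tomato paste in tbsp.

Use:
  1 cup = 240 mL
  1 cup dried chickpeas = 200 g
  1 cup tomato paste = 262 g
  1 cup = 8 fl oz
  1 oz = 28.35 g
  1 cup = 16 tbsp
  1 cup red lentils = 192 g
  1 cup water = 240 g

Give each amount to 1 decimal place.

Scaling factor: 56/20 = 14/5 = 2.8.
red lentils: 1 cup × 14/5 × 192 g/cup = 537.6 g
dried chickpeas: 250 g × 14/5 ÷ 200 g/cup × 16 tbsp/cup = 56.0 tbsp
water: 2 oz × 14/5 × 28.35 g/oz ÷ 240 g/cup ≈ 0.7 cup
tomato paste: 225 g × 14/5 ÷ 262 g/cup × 16 tbsp/cup ≈ 38.5 tbsp

red lentils: 537.6 g; dried chickpeas: 56.0 tbsp; water: 0.7 cup; tomato paste: 38.5 tbsp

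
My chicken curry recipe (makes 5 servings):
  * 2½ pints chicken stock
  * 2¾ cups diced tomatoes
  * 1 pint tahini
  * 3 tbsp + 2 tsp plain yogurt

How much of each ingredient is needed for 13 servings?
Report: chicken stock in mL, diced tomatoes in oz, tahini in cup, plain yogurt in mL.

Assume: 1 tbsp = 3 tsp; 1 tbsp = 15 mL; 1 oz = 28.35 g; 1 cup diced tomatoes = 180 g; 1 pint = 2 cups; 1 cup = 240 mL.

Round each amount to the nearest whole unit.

Scaling factor: 13/5 = 2.6.
chicken stock: 2.5 pint × 13/5 × 2 cup/pint × 240 mL/cup = 3120 mL
diced tomatoes: 2.75 cup × 13/5 × 180 g/cup ÷ 28.35 g/oz ≈ 45 oz
tahini: 1 pint × 13/5 × 2 cup/pint ≈ 5 cup
plain yogurt: (3 tbsp + 2 tsp = 11/3 tbsp) × 13/5 × 15 mL/tbsp = 143 mL

chicken stock: 3120 mL; diced tomatoes: 45 oz; tahini: 5 cup; plain yogurt: 143 mL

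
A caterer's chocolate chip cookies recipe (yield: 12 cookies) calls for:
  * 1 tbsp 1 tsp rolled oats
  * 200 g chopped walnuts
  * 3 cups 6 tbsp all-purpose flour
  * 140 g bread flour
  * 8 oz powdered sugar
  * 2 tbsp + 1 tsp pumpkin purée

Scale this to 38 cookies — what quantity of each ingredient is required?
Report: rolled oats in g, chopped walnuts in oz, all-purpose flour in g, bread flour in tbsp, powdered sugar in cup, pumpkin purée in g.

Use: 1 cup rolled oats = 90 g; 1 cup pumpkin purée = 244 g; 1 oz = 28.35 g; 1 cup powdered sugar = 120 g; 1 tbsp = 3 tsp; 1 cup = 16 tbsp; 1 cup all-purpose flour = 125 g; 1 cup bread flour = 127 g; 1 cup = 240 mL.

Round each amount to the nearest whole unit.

Scaling factor: 38/12 = 19/6.
rolled oats: (1 tbsp + 1 tsp = 4/3 tbsp) × 19/6 ÷ 16 tbsp/cup × 90 g/cup ≈ 24 g
chopped walnuts: 200 g × 19/6 ÷ 28.35 g/oz ≈ 22 oz
all-purpose flour: (3 cup + 6 tbsp = 3.375 cup) × 19/6 × 125 g/cup ≈ 1336 g
bread flour: 140 g × 19/6 ÷ 127 g/cup × 16 tbsp/cup ≈ 56 tbsp
powdered sugar: 8 oz × 19/6 × 28.35 g/oz ÷ 120 g/cup ≈ 6 cup
pumpkin purée: (2 tbsp + 1 tsp = 7/3 tbsp) × 19/6 ÷ 16 tbsp/cup × 244 g/cup ≈ 113 g

rolled oats: 24 g; chopped walnuts: 22 oz; all-purpose flour: 1336 g; bread flour: 56 tbsp; powdered sugar: 6 cup; pumpkin purée: 113 g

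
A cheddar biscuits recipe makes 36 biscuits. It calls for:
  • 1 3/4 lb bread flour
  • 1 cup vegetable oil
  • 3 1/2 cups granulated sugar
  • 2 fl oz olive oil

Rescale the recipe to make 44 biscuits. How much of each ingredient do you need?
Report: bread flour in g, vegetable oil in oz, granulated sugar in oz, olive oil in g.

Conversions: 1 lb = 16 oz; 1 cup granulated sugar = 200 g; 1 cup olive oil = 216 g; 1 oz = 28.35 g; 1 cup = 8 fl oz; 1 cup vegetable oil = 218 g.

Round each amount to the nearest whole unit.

Scaling factor: 44/36 = 11/9.
bread flour: 1.75 lb × 11/9 × 16 oz/lb × 28.35 g/oz ≈ 970 g
vegetable oil: 1 cup × 11/9 × 218 g/cup ÷ 28.35 g/oz ≈ 9 oz
granulated sugar: 3.5 cup × 11/9 × 200 g/cup ÷ 28.35 g/oz ≈ 30 oz
olive oil: 2 fl oz × 11/9 ÷ 8 fl oz/cup × 216 g/cup = 66 g

bread flour: 970 g; vegetable oil: 9 oz; granulated sugar: 30 oz; olive oil: 66 g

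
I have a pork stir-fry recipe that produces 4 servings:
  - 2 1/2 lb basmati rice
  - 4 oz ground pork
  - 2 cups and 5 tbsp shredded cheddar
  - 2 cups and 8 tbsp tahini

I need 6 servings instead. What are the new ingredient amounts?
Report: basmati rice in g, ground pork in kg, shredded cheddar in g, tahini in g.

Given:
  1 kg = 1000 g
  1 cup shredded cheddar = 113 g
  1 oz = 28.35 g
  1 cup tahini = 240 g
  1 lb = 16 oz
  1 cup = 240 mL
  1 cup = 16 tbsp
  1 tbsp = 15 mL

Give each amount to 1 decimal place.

basmati rice: 1701.0 g; ground pork: 0.2 kg; shredded cheddar: 392.0 g; tahini: 900.0 g

Scaling factor: 6/4 = 3/2 = 1.5.
basmati rice: 2.5 lb × 3/2 × 16 oz/lb × 28.35 g/oz = 1701.0 g
ground pork: 4 oz × 3/2 × 28.35 g/oz ÷ 1000 g/kg ≈ 0.2 kg
shredded cheddar: (2 cup + 5 tbsp = 2.3125 cup) × 3/2 × 113 g/cup ≈ 392.0 g
tahini: (2 cup + 8 tbsp = 2.5 cup) × 3/2 × 240 g/cup = 900.0 g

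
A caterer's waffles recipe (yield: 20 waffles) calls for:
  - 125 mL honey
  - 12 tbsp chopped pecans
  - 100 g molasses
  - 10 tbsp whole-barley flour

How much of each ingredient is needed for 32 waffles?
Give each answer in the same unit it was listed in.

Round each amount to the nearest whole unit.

Scaling factor: 32/20 = 8/5 = 1.6.
honey: 125 mL × 8/5 = 200 mL
chopped pecans: 12 tbsp × 8/5 ≈ 19 tbsp
molasses: 100 g × 8/5 = 160 g
whole-barley flour: 10 tbsp × 8/5 = 16 tbsp

honey: 200 mL; chopped pecans: 19 tbsp; molasses: 160 g; whole-barley flour: 16 tbsp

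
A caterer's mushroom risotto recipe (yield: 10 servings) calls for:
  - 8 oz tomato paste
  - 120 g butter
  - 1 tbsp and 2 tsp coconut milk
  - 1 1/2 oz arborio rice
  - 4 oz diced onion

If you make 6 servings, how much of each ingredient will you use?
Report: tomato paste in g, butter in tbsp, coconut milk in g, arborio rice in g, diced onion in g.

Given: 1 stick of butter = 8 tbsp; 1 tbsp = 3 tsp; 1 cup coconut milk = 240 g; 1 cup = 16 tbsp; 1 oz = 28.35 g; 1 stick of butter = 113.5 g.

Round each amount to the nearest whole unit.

tomato paste: 136 g; butter: 5 tbsp; coconut milk: 15 g; arborio rice: 26 g; diced onion: 68 g

Scaling factor: 6/10 = 3/5 = 0.6.
tomato paste: 8 oz × 3/5 × 28.35 g/oz ≈ 136 g
butter: 120 g × 3/5 ÷ 113.5 g/stick × 8 tbsp/stick ≈ 5 tbsp
coconut milk: (1 tbsp + 2 tsp = 5/3 tbsp) × 3/5 ÷ 16 tbsp/cup × 240 g/cup = 15 g
arborio rice: 1.5 oz × 3/5 × 28.35 g/oz ≈ 26 g
diced onion: 4 oz × 3/5 × 28.35 g/oz ≈ 68 g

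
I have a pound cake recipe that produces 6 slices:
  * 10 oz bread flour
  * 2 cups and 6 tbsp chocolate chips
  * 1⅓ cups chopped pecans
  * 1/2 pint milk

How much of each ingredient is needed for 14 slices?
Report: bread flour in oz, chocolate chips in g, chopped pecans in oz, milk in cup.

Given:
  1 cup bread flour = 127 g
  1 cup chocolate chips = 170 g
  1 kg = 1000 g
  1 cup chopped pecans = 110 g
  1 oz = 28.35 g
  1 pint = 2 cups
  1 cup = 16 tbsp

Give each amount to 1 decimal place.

bread flour: 23.3 oz; chocolate chips: 942.1 g; chopped pecans: 12.1 oz; milk: 2.3 cup

Scaling factor: 14/6 = 7/3.
bread flour: 10 oz × 7/3 ≈ 23.3 oz
chocolate chips: (2 cup + 6 tbsp = 2.375 cup) × 7/3 × 170 g/cup ≈ 942.1 g
chopped pecans: 4/3 cup × 7/3 × 110 g/cup ÷ 28.35 g/oz ≈ 12.1 oz
milk: 0.5 pint × 7/3 × 2 cup/pint ≈ 2.3 cup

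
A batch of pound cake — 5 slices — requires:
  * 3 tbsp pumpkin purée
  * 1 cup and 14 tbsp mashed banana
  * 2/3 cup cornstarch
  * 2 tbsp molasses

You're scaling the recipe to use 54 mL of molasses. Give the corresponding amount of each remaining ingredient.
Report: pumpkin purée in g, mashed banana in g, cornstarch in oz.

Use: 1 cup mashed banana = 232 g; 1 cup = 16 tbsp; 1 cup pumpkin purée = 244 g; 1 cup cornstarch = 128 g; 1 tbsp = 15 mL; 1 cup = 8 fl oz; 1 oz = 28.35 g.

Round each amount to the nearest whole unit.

pumpkin purée: 82 g; mashed banana: 783 g; cornstarch: 5 oz

The original recipe has 30 mL of molasses, so the scaling factor is 54 ÷ 30 = 9/5 = 1.8.
pumpkin purée: 3 tbsp × 9/5 ÷ 16 tbsp/cup × 244 g/cup ≈ 82 g
mashed banana: (1 cup + 14 tbsp = 1.875 cup) × 9/5 × 232 g/cup = 783 g
cornstarch: 2/3 cup × 9/5 × 128 g/cup ÷ 28.35 g/oz ≈ 5 oz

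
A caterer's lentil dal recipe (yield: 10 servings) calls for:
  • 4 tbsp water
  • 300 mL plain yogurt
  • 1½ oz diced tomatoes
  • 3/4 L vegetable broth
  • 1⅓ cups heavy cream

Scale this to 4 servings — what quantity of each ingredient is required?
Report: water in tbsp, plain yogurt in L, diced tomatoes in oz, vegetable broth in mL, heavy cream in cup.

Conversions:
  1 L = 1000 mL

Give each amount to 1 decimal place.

Scaling factor: 4/10 = 2/5 = 0.4.
water: 4 tbsp × 2/5 = 1.6 tbsp
plain yogurt: 300 mL × 2/5 ÷ 1000 mL/L ≈ 0.1 L
diced tomatoes: 1.5 oz × 2/5 = 0.6 oz
vegetable broth: 0.75 L × 2/5 × 1000 mL/L = 300.0 mL
heavy cream: 4/3 cup × 2/5 ≈ 0.5 cup

water: 1.6 tbsp; plain yogurt: 0.1 L; diced tomatoes: 0.6 oz; vegetable broth: 300.0 mL; heavy cream: 0.5 cup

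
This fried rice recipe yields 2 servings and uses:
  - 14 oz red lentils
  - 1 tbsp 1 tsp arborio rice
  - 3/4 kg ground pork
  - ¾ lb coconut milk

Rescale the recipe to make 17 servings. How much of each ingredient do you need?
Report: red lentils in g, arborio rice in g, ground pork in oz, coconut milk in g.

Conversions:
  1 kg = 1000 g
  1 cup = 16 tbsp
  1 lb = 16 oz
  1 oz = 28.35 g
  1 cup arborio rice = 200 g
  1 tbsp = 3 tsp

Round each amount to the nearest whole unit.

Scaling factor: 17/2 = 8.5.
red lentils: 14 oz × 17/2 × 28.35 g/oz ≈ 3374 g
arborio rice: (1 tbsp + 1 tsp = 4/3 tbsp) × 17/2 ÷ 16 tbsp/cup × 200 g/cup ≈ 142 g
ground pork: 0.75 kg × 17/2 × 1000 g/kg ÷ 28.35 g/oz ≈ 225 oz
coconut milk: 0.75 lb × 17/2 × 16 oz/lb × 28.35 g/oz ≈ 2892 g

red lentils: 3374 g; arborio rice: 142 g; ground pork: 225 oz; coconut milk: 2892 g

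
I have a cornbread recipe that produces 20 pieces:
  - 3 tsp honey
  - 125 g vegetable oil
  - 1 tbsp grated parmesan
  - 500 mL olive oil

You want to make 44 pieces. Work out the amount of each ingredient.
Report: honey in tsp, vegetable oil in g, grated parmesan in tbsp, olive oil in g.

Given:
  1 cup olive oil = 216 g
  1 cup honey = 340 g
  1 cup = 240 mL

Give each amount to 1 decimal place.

honey: 6.6 tsp; vegetable oil: 275.0 g; grated parmesan: 2.2 tbsp; olive oil: 990.0 g

Scaling factor: 44/20 = 11/5 = 2.2.
honey: 3 tsp × 11/5 = 6.6 tsp
vegetable oil: 125 g × 11/5 = 275.0 g
grated parmesan: 1 tbsp × 11/5 = 2.2 tbsp
olive oil: 500 mL × 11/5 ÷ 240 mL/cup × 216 g/cup = 990.0 g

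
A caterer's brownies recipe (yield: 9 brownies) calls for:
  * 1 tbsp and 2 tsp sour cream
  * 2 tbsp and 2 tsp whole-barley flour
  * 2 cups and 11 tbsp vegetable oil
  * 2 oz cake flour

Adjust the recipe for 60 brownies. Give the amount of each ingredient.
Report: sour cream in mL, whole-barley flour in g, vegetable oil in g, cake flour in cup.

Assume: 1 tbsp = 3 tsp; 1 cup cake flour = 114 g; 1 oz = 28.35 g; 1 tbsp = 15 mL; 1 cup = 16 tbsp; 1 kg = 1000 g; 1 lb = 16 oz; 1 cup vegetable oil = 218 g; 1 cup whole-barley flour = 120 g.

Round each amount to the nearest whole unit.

Scaling factor: 60/9 = 20/3.
sour cream: (1 tbsp + 2 tsp = 5/3 tbsp) × 20/3 × 15 mL/tbsp ≈ 167 mL
whole-barley flour: (2 tbsp + 2 tsp = 8/3 tbsp) × 20/3 ÷ 16 tbsp/cup × 120 g/cup ≈ 133 g
vegetable oil: (2 cup + 11 tbsp = 2.6875 cup) × 20/3 × 218 g/cup ≈ 3906 g
cake flour: 2 oz × 20/3 × 28.35 g/oz ÷ 114 g/cup ≈ 3 cup

sour cream: 167 mL; whole-barley flour: 133 g; vegetable oil: 3906 g; cake flour: 3 cup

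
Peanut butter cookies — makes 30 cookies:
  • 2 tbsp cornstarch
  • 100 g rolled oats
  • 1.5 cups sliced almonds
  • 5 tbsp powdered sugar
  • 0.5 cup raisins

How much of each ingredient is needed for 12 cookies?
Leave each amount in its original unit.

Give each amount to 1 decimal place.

cornstarch: 0.8 tbsp; rolled oats: 40.0 g; sliced almonds: 0.6 cup; powdered sugar: 2.0 tbsp; raisins: 0.2 cup

Scaling factor: 12/30 = 2/5 = 0.4.
cornstarch: 2 tbsp × 2/5 = 0.8 tbsp
rolled oats: 100 g × 2/5 = 40.0 g
sliced almonds: 1.5 cup × 2/5 = 0.6 cup
powdered sugar: 5 tbsp × 2/5 = 2.0 tbsp
raisins: 0.5 cup × 2/5 = 0.2 cup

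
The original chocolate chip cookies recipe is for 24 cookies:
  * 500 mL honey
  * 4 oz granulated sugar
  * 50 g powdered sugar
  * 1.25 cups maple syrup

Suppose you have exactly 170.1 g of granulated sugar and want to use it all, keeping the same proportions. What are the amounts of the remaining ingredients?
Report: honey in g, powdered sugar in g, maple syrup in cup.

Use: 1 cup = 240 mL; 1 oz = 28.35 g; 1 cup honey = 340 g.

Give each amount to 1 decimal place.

The original recipe has 113.4 g of granulated sugar, so the scaling factor is 170.1 ÷ 113.4 = 3/2 = 1.5.
honey: 500 mL × 3/2 ÷ 240 mL/cup × 340 g/cup = 1062.5 g
powdered sugar: 50 g × 3/2 = 75.0 g
maple syrup: 1.25 cup × 3/2 ≈ 1.9 cup

honey: 1062.5 g; powdered sugar: 75.0 g; maple syrup: 1.9 cup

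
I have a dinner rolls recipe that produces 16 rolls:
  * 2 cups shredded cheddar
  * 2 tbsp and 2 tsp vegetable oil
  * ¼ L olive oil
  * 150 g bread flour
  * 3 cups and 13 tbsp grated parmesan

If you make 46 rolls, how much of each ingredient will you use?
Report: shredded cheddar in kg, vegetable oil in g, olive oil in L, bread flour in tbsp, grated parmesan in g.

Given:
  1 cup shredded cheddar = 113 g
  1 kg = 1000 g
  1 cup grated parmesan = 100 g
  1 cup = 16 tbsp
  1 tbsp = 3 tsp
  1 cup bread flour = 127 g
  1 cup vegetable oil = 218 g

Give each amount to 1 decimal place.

Scaling factor: 46/16 = 23/8 = 2.875.
shredded cheddar: 2 cup × 23/8 × 113 g/cup ÷ 1000 g/kg ≈ 0.6 kg
vegetable oil: (2 tbsp + 2 tsp = 8/3 tbsp) × 23/8 ÷ 16 tbsp/cup × 218 g/cup ≈ 104.5 g
olive oil: 0.25 L × 23/8 ≈ 0.7 L
bread flour: 150 g × 23/8 ÷ 127 g/cup × 16 tbsp/cup ≈ 54.3 tbsp
grated parmesan: (3 cup + 13 tbsp = 3.8125 cup) × 23/8 × 100 g/cup ≈ 1096.1 g

shredded cheddar: 0.6 kg; vegetable oil: 104.5 g; olive oil: 0.7 L; bread flour: 54.3 tbsp; grated parmesan: 1096.1 g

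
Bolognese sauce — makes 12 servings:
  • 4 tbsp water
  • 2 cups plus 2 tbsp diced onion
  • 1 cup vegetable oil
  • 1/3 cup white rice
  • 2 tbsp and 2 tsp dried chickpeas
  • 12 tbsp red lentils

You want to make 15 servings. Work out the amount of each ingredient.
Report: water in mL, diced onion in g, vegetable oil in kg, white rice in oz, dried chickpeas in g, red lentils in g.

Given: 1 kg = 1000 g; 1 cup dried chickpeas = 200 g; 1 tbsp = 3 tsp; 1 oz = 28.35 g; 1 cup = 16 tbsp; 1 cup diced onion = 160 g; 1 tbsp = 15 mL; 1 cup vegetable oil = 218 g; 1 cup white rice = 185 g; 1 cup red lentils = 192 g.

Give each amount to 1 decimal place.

Scaling factor: 15/12 = 5/4 = 1.25.
water: 4 tbsp × 5/4 × 15 mL/tbsp = 75.0 mL
diced onion: (2 cup + 2 tbsp = 2.125 cup) × 5/4 × 160 g/cup = 425.0 g
vegetable oil: 1 cup × 5/4 × 218 g/cup ÷ 1000 g/kg ≈ 0.3 kg
white rice: 1/3 cup × 5/4 × 185 g/cup ÷ 28.35 g/oz ≈ 2.7 oz
dried chickpeas: (2 tbsp + 2 tsp = 8/3 tbsp) × 5/4 ÷ 16 tbsp/cup × 200 g/cup ≈ 41.7 g
red lentils: 12 tbsp × 5/4 ÷ 16 tbsp/cup × 192 g/cup = 180.0 g

water: 75.0 mL; diced onion: 425.0 g; vegetable oil: 0.3 kg; white rice: 2.7 oz; dried chickpeas: 41.7 g; red lentils: 180.0 g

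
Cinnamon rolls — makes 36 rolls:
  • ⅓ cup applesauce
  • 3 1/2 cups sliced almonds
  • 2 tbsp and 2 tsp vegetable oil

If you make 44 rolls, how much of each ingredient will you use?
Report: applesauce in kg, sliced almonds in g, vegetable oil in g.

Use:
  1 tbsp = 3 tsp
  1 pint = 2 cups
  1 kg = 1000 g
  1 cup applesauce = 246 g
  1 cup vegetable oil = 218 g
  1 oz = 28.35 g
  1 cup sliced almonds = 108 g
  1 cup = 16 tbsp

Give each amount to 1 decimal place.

applesauce: 0.1 kg; sliced almonds: 462.0 g; vegetable oil: 44.4 g

Scaling factor: 44/36 = 11/9.
applesauce: 1/3 cup × 11/9 × 246 g/cup ÷ 1000 g/kg ≈ 0.1 kg
sliced almonds: 3.5 cup × 11/9 × 108 g/cup = 462.0 g
vegetable oil: (2 tbsp + 2 tsp = 8/3 tbsp) × 11/9 ÷ 16 tbsp/cup × 218 g/cup ≈ 44.4 g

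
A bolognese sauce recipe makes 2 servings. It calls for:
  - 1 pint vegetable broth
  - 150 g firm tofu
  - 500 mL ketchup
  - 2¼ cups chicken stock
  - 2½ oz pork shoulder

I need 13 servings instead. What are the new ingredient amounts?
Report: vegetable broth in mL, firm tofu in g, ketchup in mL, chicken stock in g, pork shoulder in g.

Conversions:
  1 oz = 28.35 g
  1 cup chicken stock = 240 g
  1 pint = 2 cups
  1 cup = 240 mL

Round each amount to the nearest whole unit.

vegetable broth: 3120 mL; firm tofu: 975 g; ketchup: 3250 mL; chicken stock: 3510 g; pork shoulder: 461 g

Scaling factor: 13/2 = 6.5.
vegetable broth: 1 pint × 13/2 × 2 cup/pint × 240 mL/cup = 3120 mL
firm tofu: 150 g × 13/2 = 975 g
ketchup: 500 mL × 13/2 = 3250 mL
chicken stock: 2.25 cup × 13/2 × 240 g/cup = 3510 g
pork shoulder: 2.5 oz × 13/2 × 28.35 g/oz ≈ 461 g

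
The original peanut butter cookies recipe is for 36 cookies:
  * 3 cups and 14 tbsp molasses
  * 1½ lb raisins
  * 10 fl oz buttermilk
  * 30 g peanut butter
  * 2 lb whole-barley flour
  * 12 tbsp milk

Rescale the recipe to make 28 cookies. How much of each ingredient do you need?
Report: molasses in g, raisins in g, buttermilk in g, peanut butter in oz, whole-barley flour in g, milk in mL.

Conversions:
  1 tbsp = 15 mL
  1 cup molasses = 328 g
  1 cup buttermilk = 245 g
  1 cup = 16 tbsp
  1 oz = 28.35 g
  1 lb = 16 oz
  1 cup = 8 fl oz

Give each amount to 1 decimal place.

Scaling factor: 28/36 = 7/9.
molasses: (3 cup + 14 tbsp = 3.875 cup) × 7/9 × 328 g/cup ≈ 988.6 g
raisins: 1.5 lb × 7/9 × 16 oz/lb × 28.35 g/oz = 529.2 g
buttermilk: 10 fl oz × 7/9 ÷ 8 fl oz/cup × 245 g/cup ≈ 238.2 g
peanut butter: 30 g × 7/9 ÷ 28.35 g/oz ≈ 0.8 oz
whole-barley flour: 2 lb × 7/9 × 16 oz/lb × 28.35 g/oz = 705.6 g
milk: 12 tbsp × 7/9 × 15 mL/tbsp = 140.0 mL

molasses: 988.6 g; raisins: 529.2 g; buttermilk: 238.2 g; peanut butter: 0.8 oz; whole-barley flour: 705.6 g; milk: 140.0 mL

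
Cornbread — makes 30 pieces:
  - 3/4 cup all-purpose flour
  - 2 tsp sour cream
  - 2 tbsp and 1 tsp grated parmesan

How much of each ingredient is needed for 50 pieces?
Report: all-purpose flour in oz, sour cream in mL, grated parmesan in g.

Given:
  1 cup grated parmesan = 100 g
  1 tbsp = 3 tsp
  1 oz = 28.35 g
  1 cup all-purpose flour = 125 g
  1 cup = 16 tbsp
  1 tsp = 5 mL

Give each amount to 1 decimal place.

Scaling factor: 50/30 = 5/3.
all-purpose flour: 0.75 cup × 5/3 × 125 g/cup ÷ 28.35 g/oz ≈ 5.5 oz
sour cream: 2 tsp × 5/3 × 5 mL/tsp ≈ 16.7 mL
grated parmesan: (2 tbsp + 1 tsp = 7/3 tbsp) × 5/3 ÷ 16 tbsp/cup × 100 g/cup ≈ 24.3 g

all-purpose flour: 5.5 oz; sour cream: 16.7 mL; grated parmesan: 24.3 g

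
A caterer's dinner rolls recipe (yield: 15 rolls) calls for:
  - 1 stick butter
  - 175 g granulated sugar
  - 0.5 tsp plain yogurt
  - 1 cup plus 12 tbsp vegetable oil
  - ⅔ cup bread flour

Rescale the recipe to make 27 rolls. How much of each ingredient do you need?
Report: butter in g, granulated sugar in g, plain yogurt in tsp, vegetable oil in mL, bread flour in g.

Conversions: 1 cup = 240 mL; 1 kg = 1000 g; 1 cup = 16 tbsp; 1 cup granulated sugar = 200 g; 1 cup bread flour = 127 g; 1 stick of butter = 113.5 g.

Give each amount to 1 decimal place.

butter: 204.3 g; granulated sugar: 315.0 g; plain yogurt: 0.9 tsp; vegetable oil: 756.0 mL; bread flour: 152.4 g

Scaling factor: 27/15 = 9/5 = 1.8.
butter: 1 stick × 9/5 × 113.5 g/stick = 204.3 g
granulated sugar: 175 g × 9/5 = 315.0 g
plain yogurt: 0.5 tsp × 9/5 = 0.9 tsp
vegetable oil: (1 cup + 12 tbsp = 1.75 cup) × 9/5 × 240 mL/cup = 756.0 mL
bread flour: 2/3 cup × 9/5 × 127 g/cup = 152.4 g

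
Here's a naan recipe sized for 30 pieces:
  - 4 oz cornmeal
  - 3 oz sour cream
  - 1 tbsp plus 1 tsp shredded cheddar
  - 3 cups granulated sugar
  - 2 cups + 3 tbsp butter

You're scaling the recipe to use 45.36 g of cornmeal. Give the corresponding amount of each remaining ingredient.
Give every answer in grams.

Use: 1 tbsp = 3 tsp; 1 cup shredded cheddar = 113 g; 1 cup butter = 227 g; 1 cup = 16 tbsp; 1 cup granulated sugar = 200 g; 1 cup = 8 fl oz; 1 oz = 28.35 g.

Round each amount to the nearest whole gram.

The original recipe has 113.4 g of cornmeal, so the scaling factor is 45.36 ÷ 113.4 = 2/5 = 0.4.
sour cream: 3 oz × 2/5 × 28.35 g/oz ≈ 34 g
shredded cheddar: (1 tbsp + 1 tsp = 4/3 tbsp) × 2/5 ÷ 16 tbsp/cup × 113 g/cup ≈ 4 g
granulated sugar: 3 cup × 2/5 × 200 g/cup = 240 g
butter: (2 cup + 3 tbsp = 2.1875 cup) × 2/5 × 227 g/cup ≈ 199 g

sour cream: 34 g; shredded cheddar: 4 g; granulated sugar: 240 g; butter: 199 g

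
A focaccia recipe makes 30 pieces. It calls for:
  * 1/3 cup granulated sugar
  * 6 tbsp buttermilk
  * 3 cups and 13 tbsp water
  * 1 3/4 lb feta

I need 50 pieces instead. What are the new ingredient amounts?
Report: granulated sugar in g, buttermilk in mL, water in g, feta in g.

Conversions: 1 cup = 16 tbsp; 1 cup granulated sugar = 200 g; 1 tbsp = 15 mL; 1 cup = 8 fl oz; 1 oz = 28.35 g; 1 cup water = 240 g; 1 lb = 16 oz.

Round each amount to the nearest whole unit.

granulated sugar: 111 g; buttermilk: 150 mL; water: 1525 g; feta: 1323 g

Scaling factor: 50/30 = 5/3.
granulated sugar: 1/3 cup × 5/3 × 200 g/cup ≈ 111 g
buttermilk: 6 tbsp × 5/3 × 15 mL/tbsp = 150 mL
water: (3 cup + 13 tbsp = 3.8125 cup) × 5/3 × 240 g/cup = 1525 g
feta: 1.75 lb × 5/3 × 16 oz/lb × 28.35 g/oz = 1323 g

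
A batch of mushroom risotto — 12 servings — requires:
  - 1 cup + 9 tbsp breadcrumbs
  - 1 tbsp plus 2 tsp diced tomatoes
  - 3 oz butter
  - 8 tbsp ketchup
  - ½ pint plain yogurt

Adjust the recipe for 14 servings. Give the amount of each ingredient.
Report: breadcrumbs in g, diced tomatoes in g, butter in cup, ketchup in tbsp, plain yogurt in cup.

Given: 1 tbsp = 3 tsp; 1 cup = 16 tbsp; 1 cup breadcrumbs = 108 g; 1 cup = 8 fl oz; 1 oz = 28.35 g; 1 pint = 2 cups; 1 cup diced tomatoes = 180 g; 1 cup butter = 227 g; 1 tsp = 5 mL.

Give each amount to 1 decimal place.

Scaling factor: 14/12 = 7/6.
breadcrumbs: (1 cup + 9 tbsp = 1.5625 cup) × 7/6 × 108 g/cup ≈ 196.9 g
diced tomatoes: (1 tbsp + 2 tsp = 5/3 tbsp) × 7/6 ÷ 16 tbsp/cup × 180 g/cup ≈ 21.9 g
butter: 3 oz × 7/6 × 28.35 g/oz ÷ 227 g/cup ≈ 0.4 cup
ketchup: 8 tbsp × 7/6 ≈ 9.3 tbsp
plain yogurt: 0.5 pint × 7/6 × 2 cup/pint ≈ 1.2 cup

breadcrumbs: 196.9 g; diced tomatoes: 21.9 g; butter: 0.4 cup; ketchup: 9.3 tbsp; plain yogurt: 1.2 cup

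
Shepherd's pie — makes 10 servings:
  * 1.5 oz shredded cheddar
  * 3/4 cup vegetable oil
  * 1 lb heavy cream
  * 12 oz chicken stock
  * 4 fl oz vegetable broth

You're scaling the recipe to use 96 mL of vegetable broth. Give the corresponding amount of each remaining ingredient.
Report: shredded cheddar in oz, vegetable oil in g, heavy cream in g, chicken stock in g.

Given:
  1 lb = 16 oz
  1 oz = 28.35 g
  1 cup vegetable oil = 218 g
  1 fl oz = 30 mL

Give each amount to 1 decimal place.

The original recipe has 120 mL of vegetable broth, so the scaling factor is 96 ÷ 120 = 4/5 = 0.8.
shredded cheddar: 1.5 oz × 4/5 = 1.2 oz
vegetable oil: 0.75 cup × 4/5 × 218 g/cup = 130.8 g
heavy cream: 1 lb × 4/5 × 16 oz/lb × 28.35 g/oz ≈ 362.9 g
chicken stock: 12 oz × 4/5 × 28.35 g/oz ≈ 272.2 g

shredded cheddar: 1.2 oz; vegetable oil: 130.8 g; heavy cream: 362.9 g; chicken stock: 272.2 g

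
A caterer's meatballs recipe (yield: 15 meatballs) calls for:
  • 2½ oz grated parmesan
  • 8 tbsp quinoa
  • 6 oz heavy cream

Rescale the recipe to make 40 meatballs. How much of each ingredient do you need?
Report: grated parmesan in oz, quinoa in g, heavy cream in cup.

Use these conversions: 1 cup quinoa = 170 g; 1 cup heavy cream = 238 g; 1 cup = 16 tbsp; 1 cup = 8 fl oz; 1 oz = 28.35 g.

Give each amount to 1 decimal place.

grated parmesan: 6.7 oz; quinoa: 226.7 g; heavy cream: 1.9 cup

Scaling factor: 40/15 = 8/3.
grated parmesan: 2.5 oz × 8/3 ≈ 6.7 oz
quinoa: 8 tbsp × 8/3 ÷ 16 tbsp/cup × 170 g/cup ≈ 226.7 g
heavy cream: 6 oz × 8/3 × 28.35 g/oz ÷ 238 g/cup ≈ 1.9 cup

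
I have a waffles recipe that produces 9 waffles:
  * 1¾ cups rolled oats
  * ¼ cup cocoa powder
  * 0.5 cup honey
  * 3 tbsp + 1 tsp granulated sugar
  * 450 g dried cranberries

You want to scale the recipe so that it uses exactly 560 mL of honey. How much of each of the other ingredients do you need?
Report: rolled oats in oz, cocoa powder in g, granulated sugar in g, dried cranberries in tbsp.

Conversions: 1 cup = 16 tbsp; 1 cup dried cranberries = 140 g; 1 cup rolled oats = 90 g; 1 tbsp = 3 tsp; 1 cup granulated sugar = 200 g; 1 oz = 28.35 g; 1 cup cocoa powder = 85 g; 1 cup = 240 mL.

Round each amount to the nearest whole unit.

The original recipe has 120 mL of honey, so the scaling factor is 560 ÷ 120 = 14/3.
rolled oats: 1.75 cup × 14/3 × 90 g/cup ÷ 28.35 g/oz ≈ 26 oz
cocoa powder: 0.25 cup × 14/3 × 85 g/cup ≈ 99 g
granulated sugar: (3 tbsp + 1 tsp = 10/3 tbsp) × 14/3 ÷ 16 tbsp/cup × 200 g/cup ≈ 194 g
dried cranberries: 450 g × 14/3 ÷ 140 g/cup × 16 tbsp/cup = 240 tbsp

rolled oats: 26 oz; cocoa powder: 99 g; granulated sugar: 194 g; dried cranberries: 240 tbsp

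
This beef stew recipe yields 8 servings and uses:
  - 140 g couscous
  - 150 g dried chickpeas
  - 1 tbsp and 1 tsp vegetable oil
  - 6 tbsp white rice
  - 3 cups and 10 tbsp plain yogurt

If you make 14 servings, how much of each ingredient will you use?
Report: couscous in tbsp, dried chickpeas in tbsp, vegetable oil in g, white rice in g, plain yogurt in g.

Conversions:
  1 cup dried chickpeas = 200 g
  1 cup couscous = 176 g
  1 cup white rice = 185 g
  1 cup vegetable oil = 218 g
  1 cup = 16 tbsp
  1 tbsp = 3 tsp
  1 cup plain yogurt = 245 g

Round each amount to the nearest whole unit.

couscous: 22 tbsp; dried chickpeas: 21 tbsp; vegetable oil: 32 g; white rice: 121 g; plain yogurt: 1554 g

Scaling factor: 14/8 = 7/4 = 1.75.
couscous: 140 g × 7/4 ÷ 176 g/cup × 16 tbsp/cup ≈ 22 tbsp
dried chickpeas: 150 g × 7/4 ÷ 200 g/cup × 16 tbsp/cup = 21 tbsp
vegetable oil: (1 tbsp + 1 tsp = 4/3 tbsp) × 7/4 ÷ 16 tbsp/cup × 218 g/cup ≈ 32 g
white rice: 6 tbsp × 7/4 ÷ 16 tbsp/cup × 185 g/cup ≈ 121 g
plain yogurt: (3 cup + 10 tbsp = 3.625 cup) × 7/4 × 245 g/cup ≈ 1554 g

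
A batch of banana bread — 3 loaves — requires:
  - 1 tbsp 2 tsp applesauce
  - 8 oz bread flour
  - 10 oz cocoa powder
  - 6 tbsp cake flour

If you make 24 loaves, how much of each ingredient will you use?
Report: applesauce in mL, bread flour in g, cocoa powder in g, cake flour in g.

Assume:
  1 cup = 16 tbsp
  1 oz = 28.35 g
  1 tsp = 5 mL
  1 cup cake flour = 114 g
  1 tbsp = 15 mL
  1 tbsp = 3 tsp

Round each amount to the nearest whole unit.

Scaling factor: 24/3 = 8.
applesauce: (1 tbsp + 2 tsp = 5/3 tbsp) × 8 × 15 mL/tbsp = 200 mL
bread flour: 8 oz × 8 × 28.35 g/oz ≈ 1814 g
cocoa powder: 10 oz × 8 × 28.35 g/oz = 2268 g
cake flour: 6 tbsp × 8 ÷ 16 tbsp/cup × 114 g/cup = 342 g

applesauce: 200 mL; bread flour: 1814 g; cocoa powder: 2268 g; cake flour: 342 g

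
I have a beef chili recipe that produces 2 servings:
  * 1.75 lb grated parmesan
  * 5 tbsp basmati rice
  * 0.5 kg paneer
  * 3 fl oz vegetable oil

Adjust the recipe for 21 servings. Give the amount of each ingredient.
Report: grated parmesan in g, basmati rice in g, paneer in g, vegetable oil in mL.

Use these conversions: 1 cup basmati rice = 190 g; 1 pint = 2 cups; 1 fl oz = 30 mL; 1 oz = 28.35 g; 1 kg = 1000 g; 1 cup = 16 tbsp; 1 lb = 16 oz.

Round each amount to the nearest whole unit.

Scaling factor: 21/2 = 10.5.
grated parmesan: 1.75 lb × 21/2 × 16 oz/lb × 28.35 g/oz ≈ 8335 g
basmati rice: 5 tbsp × 21/2 ÷ 16 tbsp/cup × 190 g/cup ≈ 623 g
paneer: 0.5 kg × 21/2 × 1000 g/kg = 5250 g
vegetable oil: 3 fl oz × 21/2 × 30 mL/fl oz = 945 mL

grated parmesan: 8335 g; basmati rice: 623 g; paneer: 5250 g; vegetable oil: 945 mL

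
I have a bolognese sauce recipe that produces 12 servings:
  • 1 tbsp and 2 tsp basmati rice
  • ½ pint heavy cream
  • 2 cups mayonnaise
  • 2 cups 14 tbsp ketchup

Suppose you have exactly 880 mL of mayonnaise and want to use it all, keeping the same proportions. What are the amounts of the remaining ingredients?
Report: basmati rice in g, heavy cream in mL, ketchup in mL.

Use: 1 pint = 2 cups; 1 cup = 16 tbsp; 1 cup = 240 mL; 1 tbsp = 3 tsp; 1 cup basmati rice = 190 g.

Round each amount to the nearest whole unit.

basmati rice: 36 g; heavy cream: 440 mL; ketchup: 1265 mL

The original recipe has 480 mL of mayonnaise, so the scaling factor is 880 ÷ 480 = 11/6.
basmati rice: (1 tbsp + 2 tsp = 5/3 tbsp) × 11/6 ÷ 16 tbsp/cup × 190 g/cup ≈ 36 g
heavy cream: 0.5 pint × 11/6 × 2 cup/pint × 240 mL/cup = 440 mL
ketchup: (2 cup + 14 tbsp = 2.875 cup) × 11/6 × 240 mL/cup = 1265 mL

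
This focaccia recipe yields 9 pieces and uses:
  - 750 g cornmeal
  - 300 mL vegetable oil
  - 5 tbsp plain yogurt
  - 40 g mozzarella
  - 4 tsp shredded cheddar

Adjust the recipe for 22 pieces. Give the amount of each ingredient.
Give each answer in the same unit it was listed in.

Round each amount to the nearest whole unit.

Scaling factor: 22/9.
cornmeal: 750 g × 22/9 ≈ 1833 g
vegetable oil: 300 mL × 22/9 ≈ 733 mL
plain yogurt: 5 tbsp × 22/9 ≈ 12 tbsp
mozzarella: 40 g × 22/9 ≈ 98 g
shredded cheddar: 4 tsp × 22/9 ≈ 10 tsp

cornmeal: 1833 g; vegetable oil: 733 mL; plain yogurt: 12 tbsp; mozzarella: 98 g; shredded cheddar: 10 tsp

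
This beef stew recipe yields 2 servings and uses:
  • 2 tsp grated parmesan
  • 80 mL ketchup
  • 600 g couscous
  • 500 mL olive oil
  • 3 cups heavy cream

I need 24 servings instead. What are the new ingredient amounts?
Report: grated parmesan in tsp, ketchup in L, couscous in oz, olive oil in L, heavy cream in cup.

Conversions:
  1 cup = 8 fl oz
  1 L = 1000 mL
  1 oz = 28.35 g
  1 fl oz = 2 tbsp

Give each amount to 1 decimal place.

grated parmesan: 24.0 tsp; ketchup: 1.0 L; couscous: 254.0 oz; olive oil: 6.0 L; heavy cream: 36.0 cup

Scaling factor: 24/2 = 12.
grated parmesan: 2 tsp × 12 = 24.0 tsp
ketchup: 80 mL × 12 ÷ 1000 mL/L ≈ 1.0 L
couscous: 600 g × 12 ÷ 28.35 g/oz ≈ 254.0 oz
olive oil: 500 mL × 12 ÷ 1000 mL/L = 6.0 L
heavy cream: 3 cup × 12 = 36.0 cup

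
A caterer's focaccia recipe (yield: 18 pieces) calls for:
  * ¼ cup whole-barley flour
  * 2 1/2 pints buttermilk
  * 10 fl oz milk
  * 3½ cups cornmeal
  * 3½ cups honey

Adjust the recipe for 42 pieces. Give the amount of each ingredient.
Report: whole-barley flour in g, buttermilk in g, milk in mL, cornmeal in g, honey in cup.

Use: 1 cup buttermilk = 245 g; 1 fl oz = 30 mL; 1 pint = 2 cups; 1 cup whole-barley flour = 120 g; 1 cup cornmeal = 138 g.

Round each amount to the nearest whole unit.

Scaling factor: 42/18 = 7/3.
whole-barley flour: 0.25 cup × 7/3 × 120 g/cup = 70 g
buttermilk: 2.5 pint × 7/3 × 2 cup/pint × 245 g/cup ≈ 2858 g
milk: 10 fl oz × 7/3 × 30 mL/fl oz = 700 mL
cornmeal: 3.5 cup × 7/3 × 138 g/cup = 1127 g
honey: 3.5 cup × 7/3 ≈ 8 cup

whole-barley flour: 70 g; buttermilk: 2858 g; milk: 700 mL; cornmeal: 1127 g; honey: 8 cup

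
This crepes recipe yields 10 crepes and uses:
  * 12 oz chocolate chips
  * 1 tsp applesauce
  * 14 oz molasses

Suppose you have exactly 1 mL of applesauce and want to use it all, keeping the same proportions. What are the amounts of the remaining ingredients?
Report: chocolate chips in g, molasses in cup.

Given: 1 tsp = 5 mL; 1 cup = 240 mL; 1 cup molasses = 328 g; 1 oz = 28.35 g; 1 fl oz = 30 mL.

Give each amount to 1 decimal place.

The original recipe has 5 mL of applesauce, so the scaling factor is 1 ÷ 5 = 1/5 = 0.2.
chocolate chips: 12 oz × 1/5 × 28.35 g/oz ≈ 68.0 g
molasses: 14 oz × 1/5 × 28.35 g/oz ÷ 328 g/cup ≈ 0.2 cup

chocolate chips: 68.0 g; molasses: 0.2 cup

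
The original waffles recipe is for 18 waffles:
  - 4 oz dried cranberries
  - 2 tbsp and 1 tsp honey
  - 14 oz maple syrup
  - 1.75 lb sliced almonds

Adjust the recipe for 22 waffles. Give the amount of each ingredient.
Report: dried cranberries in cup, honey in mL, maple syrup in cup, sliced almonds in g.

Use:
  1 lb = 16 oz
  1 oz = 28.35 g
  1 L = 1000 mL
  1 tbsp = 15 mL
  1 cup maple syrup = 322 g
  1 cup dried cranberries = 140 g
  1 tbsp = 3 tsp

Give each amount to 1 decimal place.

Scaling factor: 22/18 = 11/9.
dried cranberries: 4 oz × 11/9 × 28.35 g/oz ÷ 140 g/cup ≈ 1.0 cup
honey: (2 tbsp + 1 tsp = 7/3 tbsp) × 11/9 × 15 mL/tbsp ≈ 42.8 mL
maple syrup: 14 oz × 11/9 × 28.35 g/oz ÷ 322 g/cup ≈ 1.5 cup
sliced almonds: 1.75 lb × 11/9 × 16 oz/lb × 28.35 g/oz = 970.2 g

dried cranberries: 1.0 cup; honey: 42.8 mL; maple syrup: 1.5 cup; sliced almonds: 970.2 g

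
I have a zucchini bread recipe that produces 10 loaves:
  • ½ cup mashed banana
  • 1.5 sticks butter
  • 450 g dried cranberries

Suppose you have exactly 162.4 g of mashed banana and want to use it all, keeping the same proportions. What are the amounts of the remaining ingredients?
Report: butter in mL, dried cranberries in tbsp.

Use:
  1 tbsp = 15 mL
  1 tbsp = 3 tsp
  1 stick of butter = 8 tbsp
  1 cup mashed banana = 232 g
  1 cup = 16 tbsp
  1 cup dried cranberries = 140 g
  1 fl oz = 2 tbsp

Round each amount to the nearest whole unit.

The original recipe has 116 g of mashed banana, so the scaling factor is 162.4 ÷ 116 = 7/5 = 1.4.
butter: 1.5 stick × 7/5 × 8 tbsp/stick × 15 mL/tbsp = 252 mL
dried cranberries: 450 g × 7/5 ÷ 140 g/cup × 16 tbsp/cup = 72 tbsp

butter: 252 mL; dried cranberries: 72 tbsp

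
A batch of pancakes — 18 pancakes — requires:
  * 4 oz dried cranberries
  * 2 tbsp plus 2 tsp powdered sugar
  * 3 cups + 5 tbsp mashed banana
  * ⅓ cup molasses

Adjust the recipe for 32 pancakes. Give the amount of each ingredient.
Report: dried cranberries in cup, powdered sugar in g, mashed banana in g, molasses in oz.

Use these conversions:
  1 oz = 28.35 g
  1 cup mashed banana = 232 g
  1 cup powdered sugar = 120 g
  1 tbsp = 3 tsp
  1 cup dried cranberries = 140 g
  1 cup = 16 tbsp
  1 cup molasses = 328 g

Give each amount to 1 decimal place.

Scaling factor: 32/18 = 16/9.
dried cranberries: 4 oz × 16/9 × 28.35 g/oz ÷ 140 g/cup ≈ 1.4 cup
powdered sugar: (2 tbsp + 2 tsp = 8/3 tbsp) × 16/9 ÷ 16 tbsp/cup × 120 g/cup ≈ 35.6 g
mashed banana: (3 cup + 5 tbsp = 3.3125 cup) × 16/9 × 232 g/cup ≈ 1366.2 g
molasses: 1/3 cup × 16/9 × 328 g/cup ÷ 28.35 g/oz ≈ 6.9 oz

dried cranberries: 1.4 cup; powdered sugar: 35.6 g; mashed banana: 1366.2 g; molasses: 6.9 oz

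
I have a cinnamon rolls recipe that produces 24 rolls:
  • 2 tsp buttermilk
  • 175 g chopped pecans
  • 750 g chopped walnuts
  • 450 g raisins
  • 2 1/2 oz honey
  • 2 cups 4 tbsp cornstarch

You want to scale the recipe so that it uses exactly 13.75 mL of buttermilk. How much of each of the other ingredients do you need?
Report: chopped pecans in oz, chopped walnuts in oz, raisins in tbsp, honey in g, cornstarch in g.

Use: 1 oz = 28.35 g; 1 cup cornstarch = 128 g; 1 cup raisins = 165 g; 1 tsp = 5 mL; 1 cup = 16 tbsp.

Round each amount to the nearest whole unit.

chopped pecans: 8 oz; chopped walnuts: 36 oz; raisins: 60 tbsp; honey: 97 g; cornstarch: 396 g

The original recipe has 10 mL of buttermilk, so the scaling factor is 13.75 ÷ 10 = 11/8 = 1.375.
chopped pecans: 175 g × 11/8 ÷ 28.35 g/oz ≈ 8 oz
chopped walnuts: 750 g × 11/8 ÷ 28.35 g/oz ≈ 36 oz
raisins: 450 g × 11/8 ÷ 165 g/cup × 16 tbsp/cup = 60 tbsp
honey: 2.5 oz × 11/8 × 28.35 g/oz ≈ 97 g
cornstarch: (2 cup + 4 tbsp = 2.25 cup) × 11/8 × 128 g/cup = 396 g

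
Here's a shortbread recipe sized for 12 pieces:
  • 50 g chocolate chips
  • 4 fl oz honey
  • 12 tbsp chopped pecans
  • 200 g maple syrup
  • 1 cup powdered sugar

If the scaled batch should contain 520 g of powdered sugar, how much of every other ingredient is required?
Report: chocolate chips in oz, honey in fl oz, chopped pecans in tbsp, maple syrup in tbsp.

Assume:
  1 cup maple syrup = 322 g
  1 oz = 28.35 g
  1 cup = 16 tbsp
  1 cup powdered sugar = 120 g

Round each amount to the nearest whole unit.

chocolate chips: 8 oz; honey: 17 fl oz; chopped pecans: 52 tbsp; maple syrup: 43 tbsp

The original recipe has 120 g of powdered sugar, so the scaling factor is 520 ÷ 120 = 13/3.
chocolate chips: 50 g × 13/3 ÷ 28.35 g/oz ≈ 8 oz
honey: 4 fl oz × 13/3 ≈ 17 fl oz
chopped pecans: 12 tbsp × 13/3 = 52 tbsp
maple syrup: 200 g × 13/3 ÷ 322 g/cup × 16 tbsp/cup ≈ 43 tbsp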